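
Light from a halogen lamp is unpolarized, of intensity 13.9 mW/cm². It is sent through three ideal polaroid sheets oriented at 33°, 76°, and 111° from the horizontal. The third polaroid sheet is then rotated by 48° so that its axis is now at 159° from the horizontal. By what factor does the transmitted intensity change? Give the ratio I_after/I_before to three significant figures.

Before rotation:
Unpolarized light through the first polarizer → I₁ = ½ I₀, now polarized at 33°.
I₂ = I₁ cos²(76° − 33°) = 0.5 I₀ · cos²(43°) = 0.2674 I₀.
I₃ = I₂ cos²(111° − 76°) = 0.2674 I₀ · cos²(35°) = 0.1795 I₀.
After rotation:
Unpolarized light through the first polarizer → I₁ = ½ I₀, now polarized at 33°.
I₂ = I₁ cos²(76° − 33°) = 0.5 I₀ · cos²(43°) = 0.2674 I₀.
I₃ = I₂ cos²(159° − 76°) = 0.2674 I₀ · cos²(83°) = 0.003972 I₀.
Ratio = 0.003972 / 0.1795 = 0.02213.

I_new/I_old ≈ 0.0221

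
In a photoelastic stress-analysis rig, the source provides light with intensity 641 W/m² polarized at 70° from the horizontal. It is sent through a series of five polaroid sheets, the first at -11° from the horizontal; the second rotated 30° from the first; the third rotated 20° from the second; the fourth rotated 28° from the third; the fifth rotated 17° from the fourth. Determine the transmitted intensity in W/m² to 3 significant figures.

I ≈ 7.41 W/m²

I₁ = 641 W/m² · cos²(81°) = 15.69 W/m².
I₂ = I₁ · cos²(30°) = 15.69 · 0.75 = 11.76 W/m².
I₃ = I₂ · cos²(20°) = 11.76 · 0.883 = 10.39 W/m².
I₄ = I₃ · cos²(28°) = 10.39 · 0.7796 = 8.099 W/m².
I₅ = I₄ · cos²(17°) = 8.099 · 0.9145 = 7.407 W/m².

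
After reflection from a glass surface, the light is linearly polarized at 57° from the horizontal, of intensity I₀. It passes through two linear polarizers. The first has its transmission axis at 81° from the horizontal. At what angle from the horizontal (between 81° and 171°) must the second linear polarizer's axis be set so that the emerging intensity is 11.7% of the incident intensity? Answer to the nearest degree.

I₁ = I₀ cos²(81° − 57°) = I₀ cos²(24°) = 0.8346 I₀.
Need I₂/I₀ = 0.117, so cos²(θ − 81°) = 0.117 / 0.8346 = 0.1402.
θ − 81° = arccos(√0.1402) = 68.0°, giving θ ≈ 81 + 68.0 = 149.0°.

θ ≈ 149°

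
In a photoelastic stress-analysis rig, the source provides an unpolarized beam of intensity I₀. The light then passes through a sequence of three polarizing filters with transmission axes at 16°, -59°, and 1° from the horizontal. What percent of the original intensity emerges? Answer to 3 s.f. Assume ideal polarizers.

≈ 0.837%

Unpolarized light through the first polarizer → I₁ = ½ I₀, now polarized at 16°.
I₂ = I₁ cos²(-59° − 16°) = 0.5 I₀ · cos²(75°) = 0.03349 I₀.
I₃ = I₂ cos²(1° + 59°) = 0.03349 I₀ · cos²(60°) = 0.008373 I₀.
That is 0.8373% of the incident intensity.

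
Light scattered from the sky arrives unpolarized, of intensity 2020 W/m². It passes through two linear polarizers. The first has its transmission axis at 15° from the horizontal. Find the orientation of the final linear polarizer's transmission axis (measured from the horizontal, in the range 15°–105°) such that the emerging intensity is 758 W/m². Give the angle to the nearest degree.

θ ≈ 45°

Unpolarized light through the first polarizer → I₁ = ½ I₀, now polarized at 15°.
Target fraction: 758 / 2020 W/m² = 0.3752 of I₀.
Need I₂/I₀ = 0.3752, so cos²(θ − 15°) = 0.3752 / 0.5 = 0.7505.
θ − 15° = arccos(√0.7505) = 30.0°, giving θ ≈ 15 + 30.0 = 45.0°.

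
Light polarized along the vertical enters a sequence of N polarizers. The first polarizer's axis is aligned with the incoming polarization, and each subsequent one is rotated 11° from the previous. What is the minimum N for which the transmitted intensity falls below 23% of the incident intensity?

N = 41

First polarizer is aligned with the polarization: full transmission.
Each further stage multiplies by cos²(11°) = 0.9636.
After N polarizers: T = 0.9636^(N−1). Require T < 0.23 ⇒ N−1 > ln(0.23)/ln(0.9636) = 39.63, so N−1 ≥ 40 and N = 41.
Check: N=41 gives T = 0.2268 < 0.23; N=40 gives T = 0.2354.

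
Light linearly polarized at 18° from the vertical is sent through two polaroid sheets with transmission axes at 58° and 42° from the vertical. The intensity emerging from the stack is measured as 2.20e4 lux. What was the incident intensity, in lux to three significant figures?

I₀ ≈ 4.06e4 lux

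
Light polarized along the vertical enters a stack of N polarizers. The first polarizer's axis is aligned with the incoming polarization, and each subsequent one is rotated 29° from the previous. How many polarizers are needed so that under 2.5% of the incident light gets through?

N = 15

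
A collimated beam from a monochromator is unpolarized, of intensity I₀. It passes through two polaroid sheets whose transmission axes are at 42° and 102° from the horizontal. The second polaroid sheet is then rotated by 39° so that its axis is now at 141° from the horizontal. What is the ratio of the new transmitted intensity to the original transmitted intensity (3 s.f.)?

Before rotation:
Unpolarized light through the first polarizer → I₁ = ½ I₀, now polarized at 42°.
I₂ = I₁ cos²(102° − 42°) = 0.5 I₀ · cos²(60°) = 0.125 I₀.
After rotation:
Unpolarized light through the first polarizer → I₁ = ½ I₀, now polarized at 42°.
Angle between axes 1 and 2: 81°. I₂ = 0.5 I₀ · cos²(81°) = 0.01224 I₀.
Ratio = 0.01224 / 0.125 = 0.09789.

I_new/I_old ≈ 0.0979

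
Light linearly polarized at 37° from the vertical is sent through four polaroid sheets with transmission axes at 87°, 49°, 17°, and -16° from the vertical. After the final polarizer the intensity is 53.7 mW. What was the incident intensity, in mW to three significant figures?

By Malus's law, I₁ = I₀ cos²(87° − 37°) = I₀ cos²(50°) = 0.4132 I₀.
I₂ = I₁ cos²(49° − 87°) = 0.4132 I₀ · cos²(38°) = 0.2566 I₀.
I₃ = I₂ cos²(17° − 49°) = 0.2566 I₀ · cos²(32°) = 0.1845 I₀.
I₄ = I₃ cos²(-16° − 17°) = 0.1845 I₀ · cos²(33°) = 0.1298 I₀.
So 53.7 mW = 0.1298 I₀, giving I₀ = 53.7/0.1298 = 413.8 mW.

I₀ ≈ 414 mW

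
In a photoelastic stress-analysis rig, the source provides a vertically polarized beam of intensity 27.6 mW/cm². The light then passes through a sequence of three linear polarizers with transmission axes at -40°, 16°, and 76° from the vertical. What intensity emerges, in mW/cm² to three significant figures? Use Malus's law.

By Malus's law, I₁ = 27.6 mW/cm² · cos²(40°) = 16.2 mW/cm².
I₂ = I₁ · cos²(56°) = 16.2 · 0.3127 = 5.065 mW/cm².
I₃ = I₂ · cos²(60°) = 5.065 · 0.25 = 1.266 mW/cm².

I ≈ 1.27 mW/cm²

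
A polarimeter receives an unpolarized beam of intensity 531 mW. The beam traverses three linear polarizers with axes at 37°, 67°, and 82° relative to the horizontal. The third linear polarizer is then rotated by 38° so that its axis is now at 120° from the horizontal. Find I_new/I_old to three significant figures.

Before rotation:
Unpolarized light through the first polarizer → I₁ = ½ I₀, now polarized at 37°.
I₂ = I₁ cos²(67° − 37°) = 0.5 I₀ · cos²(30°) = 0.375 I₀.
I₃ = I₂ cos²(82° − 67°) = 0.375 I₀ · cos²(15°) = 0.3499 I₀.
After rotation:
Unpolarized light through the first polarizer → I₁ = ½ I₀, now polarized at 37°.
I₂ = I₁ cos²(67° − 37°) = 0.5 I₀ · cos²(30°) = 0.375 I₀.
I₃ = I₂ cos²(120° − 67°) = 0.375 I₀ · cos²(53°) = 0.1358 I₀.
Ratio = 0.1358 / 0.3499 = 0.3882.

I_new/I_old ≈ 0.388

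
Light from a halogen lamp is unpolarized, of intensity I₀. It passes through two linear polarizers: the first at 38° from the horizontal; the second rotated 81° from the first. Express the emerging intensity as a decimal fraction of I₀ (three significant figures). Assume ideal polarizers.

Unpolarized light through the first polarizer → I₁ = ½ I₀, now polarized at 38°.
I₂ = I₁ cos²(81°) = 0.5 · 0.02447 I₀ = 0.01224 I₀.
Transmitted fraction = 0.01224.

≈ 0.0122 I₀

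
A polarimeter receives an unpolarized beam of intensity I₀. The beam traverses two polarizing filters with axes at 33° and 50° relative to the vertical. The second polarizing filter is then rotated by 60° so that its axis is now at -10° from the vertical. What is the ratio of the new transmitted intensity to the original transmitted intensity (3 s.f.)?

Before rotation:
Unpolarized light through the first polarizer → I₁ = ½ I₀, now polarized at 33°.
I₂ = I₁ cos²(50° − 33°) = 0.5 I₀ · cos²(17°) = 0.4573 I₀.
After rotation:
Unpolarized light through the first polarizer → I₁ = ½ I₀, now polarized at 33°.
I₂ = I₁ cos²(-10° − 33°) = 0.5 I₀ · cos²(43°) = 0.2674 I₀.
Ratio = 0.2674 / 0.4573 = 0.5849.

I_new/I_old ≈ 0.585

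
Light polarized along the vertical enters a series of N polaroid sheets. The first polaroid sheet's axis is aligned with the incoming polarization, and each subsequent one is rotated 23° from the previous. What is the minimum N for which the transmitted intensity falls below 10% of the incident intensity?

N = 15

First polarizer is aligned with the polarization: full transmission.
Each further stage multiplies by cos²(23°) = 0.8473.
After N polarizers: T = 0.8473^(N−1). Require T < 0.10 ⇒ N−1 > ln(0.10)/ln(0.8473) = 13.90, so N−1 ≥ 14 and N = 15.
Check: N=15 gives T = 0.09834 < 0.10; N=14 gives T = 0.1161.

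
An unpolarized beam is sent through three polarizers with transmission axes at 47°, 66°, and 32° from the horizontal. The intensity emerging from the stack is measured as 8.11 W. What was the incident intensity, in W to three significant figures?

Unpolarized light through the first polarizer → I₁ = ½ I₀, now polarized at 47°.
I₂ = I₁ cos²(66° − 47°) = 0.5 I₀ · cos²(19°) = 0.447 I₀.
I₃ = I₂ cos²(32° − 66°) = 0.447 I₀ · cos²(34°) = 0.3072 I₀.
So 8.11 W = 0.3072 I₀, giving I₀ = 8.11/0.3072 = 26.4 W.

I₀ ≈ 26.4 W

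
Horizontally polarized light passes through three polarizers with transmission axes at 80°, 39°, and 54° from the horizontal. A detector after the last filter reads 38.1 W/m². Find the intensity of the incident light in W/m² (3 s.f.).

I₁ = I₀ cos²(80° − 0°) = I₀ cos²(80°) = 0.03015 I₀.
I₂ = I₁ cos²(39° − 80°) = 0.03015 I₀ · cos²(41°) = 0.01718 I₀.
I₃ = I₂ cos²(54° − 39°) = 0.01718 I₀ · cos²(15°) = 0.01602 I₀.
So 38.1 W/m² = 0.01602 I₀, giving I₀ = 38.1/0.01602 = 2378 W/m².

I₀ ≈ 2380 W/m²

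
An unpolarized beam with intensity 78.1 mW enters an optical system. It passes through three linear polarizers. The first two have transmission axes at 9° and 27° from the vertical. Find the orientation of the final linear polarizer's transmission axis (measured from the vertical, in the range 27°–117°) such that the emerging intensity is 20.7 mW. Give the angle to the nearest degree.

θ ≈ 67°

Unpolarized light through the first polarizer → I₁ = ½ I₀, now polarized at 9°.
I₂ = I₁ cos²(27° − 9°) = 0.5 I₀ · cos²(18°) = 0.4523 I₀.
Target fraction: 20.7 / 78.1 mW = 0.265 of I₀.
Need I₃/I₀ = 0.265, so cos²(θ − 27°) = 0.265 / 0.4523 = 0.5861.
θ − 27° = arccos(√0.5861) = 40.0°, giving θ ≈ 27 + 40.0 = 67.0°.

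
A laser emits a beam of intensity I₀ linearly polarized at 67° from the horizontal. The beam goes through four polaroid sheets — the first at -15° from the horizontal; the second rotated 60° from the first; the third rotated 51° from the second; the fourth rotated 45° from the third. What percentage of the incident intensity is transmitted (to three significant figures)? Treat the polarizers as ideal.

By Malus's law, I₁ = I₀ cos²(-15° − 67°) = I₀ cos²(82°) = 0.01937 I₀.
I₂ = I₁ cos²(60°) = 0.01937 · 0.25 I₀ = 0.004842 I₀.
I₃ = I₂ cos²(51°) = 0.004842 · 0.396 I₀ = 0.001918 I₀.
I₄ = I₃ cos²(45°) = 0.001918 · 0.5 I₀ = 0.0009589 I₀.
That is 0.09589% of the incident intensity.

≈ 0.0959%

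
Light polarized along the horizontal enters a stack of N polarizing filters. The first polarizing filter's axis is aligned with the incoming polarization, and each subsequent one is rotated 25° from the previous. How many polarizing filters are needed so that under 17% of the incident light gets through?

First polarizer is aligned with the polarization: full transmission.
Each further stage multiplies by cos²(25°) = 0.8214.
After N polarizers: T = 0.8214^(N−1). Require T < 0.17 ⇒ N−1 > ln(0.17)/ln(0.8214) = 9.01, so N−1 ≥ 10 and N = 11.
Check: N=11 gives T = 0.1398 < 0.17; N=10 gives T = 0.1702.

N = 11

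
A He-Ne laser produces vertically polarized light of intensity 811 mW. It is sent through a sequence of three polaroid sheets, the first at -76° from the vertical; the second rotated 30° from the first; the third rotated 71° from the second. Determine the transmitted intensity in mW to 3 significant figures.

I₁ = 811 mW · cos²(76°) = 47.46 mW.
I₂ = I₁ · cos²(30°) = 47.46 · 0.75 = 35.6 mW.
I₃ = I₂ · cos²(71°) = 35.6 · 0.106 = 3.773 mW.

I ≈ 3.77 mW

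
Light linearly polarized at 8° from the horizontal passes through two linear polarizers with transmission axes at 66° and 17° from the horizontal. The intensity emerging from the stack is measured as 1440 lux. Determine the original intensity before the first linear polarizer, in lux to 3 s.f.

I₁ = I₀ cos²(66° − 8°) = I₀ cos²(58°) = 0.2808 I₀.
I₂ = I₁ cos²(17° − 66°) = 0.2808 I₀ · cos²(49°) = 0.1209 I₀.
So 1440 lux = 0.1209 I₀, giving I₀ = 1440/0.1209 = 1.191e+04 lux.

I₀ ≈ 1.19e4 lux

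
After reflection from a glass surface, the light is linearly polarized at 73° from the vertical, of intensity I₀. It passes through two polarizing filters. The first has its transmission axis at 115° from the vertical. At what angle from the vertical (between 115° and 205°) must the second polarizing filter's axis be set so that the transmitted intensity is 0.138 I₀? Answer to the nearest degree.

θ ≈ 175°

By Malus's law, I₁ = I₀ cos²(115° − 73°) = I₀ cos²(42°) = 0.5523 I₀.
Need I₂/I₀ = 0.138, so cos²(θ − 115°) = 0.138 / 0.5523 = 0.2499.
θ − 115° = arccos(√0.2499) = 60.0°, giving θ ≈ 115 + 60.0 = 175.0°.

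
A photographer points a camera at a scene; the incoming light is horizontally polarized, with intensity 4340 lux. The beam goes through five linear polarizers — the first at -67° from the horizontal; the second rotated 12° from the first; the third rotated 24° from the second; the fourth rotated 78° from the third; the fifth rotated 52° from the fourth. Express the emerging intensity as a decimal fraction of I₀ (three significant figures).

By Malus's law, I₁ = 4340 lux · cos²(67°) = 662.6 lux.
I₂ = I₁ · cos²(12°) = 662.6 · 0.9568 = 633.9 lux.
I₃ = I₂ · cos²(24°) = 633.9 · 0.8346 = 529.1 lux.
I₄ = I₃ · cos²(78°) = 529.1 · 0.04323 = 22.87 lux.
I₅ = I₄ · cos²(52°) = 22.87 · 0.379 = 8.669 lux.
Transmitted fraction = 0.001997.

I/I₀ ≈ 0.00200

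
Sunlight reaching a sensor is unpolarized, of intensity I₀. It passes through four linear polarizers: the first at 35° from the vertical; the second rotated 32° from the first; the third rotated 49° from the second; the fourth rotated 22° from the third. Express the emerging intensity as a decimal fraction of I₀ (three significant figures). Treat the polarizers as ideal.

≈ 0.133 I₀

Unpolarized light through the first polarizer → I₁ = ½ I₀, now polarized at 35°.
I₂ = I₁ cos²(32°) = 0.5 · 0.7192 I₀ = 0.3596 I₀.
I₃ = I₂ cos²(49°) = 0.3596 · 0.4304 I₀ = 0.1548 I₀.
I₄ = I₃ cos²(22°) = 0.1548 · 0.8597 I₀ = 0.1331 I₀.
Transmitted fraction = 0.1331.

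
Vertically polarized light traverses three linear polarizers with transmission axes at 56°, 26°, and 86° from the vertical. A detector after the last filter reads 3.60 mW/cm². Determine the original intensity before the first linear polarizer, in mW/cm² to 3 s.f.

I₀ ≈ 61.4 mW/cm²

I₁ = I₀ cos²(56° − 0°) = I₀ cos²(56°) = 0.3127 I₀.
I₂ = I₁ cos²(26° − 56°) = 0.3127 I₀ · cos²(30°) = 0.2345 I₀.
I₃ = I₂ cos²(86° − 26°) = 0.2345 I₀ · cos²(60°) = 0.05863 I₀.
So 3.60 mW/cm² = 0.05863 I₀, giving I₀ = 3.60/0.05863 = 61.4 mW/cm².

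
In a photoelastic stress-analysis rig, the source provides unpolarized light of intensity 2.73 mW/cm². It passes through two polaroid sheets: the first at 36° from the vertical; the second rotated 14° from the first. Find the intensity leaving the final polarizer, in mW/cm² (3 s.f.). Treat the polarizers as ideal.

Unpolarized light through the first polarizer → I₁ = 2.73 mW/cm²/2 = 1.365 mW/cm², polarized at 36°.
I₂ = I₁ · cos²(14°) = 1.365 · 0.9415 = 1.285 mW/cm².

I ≈ 1.29 mW/cm²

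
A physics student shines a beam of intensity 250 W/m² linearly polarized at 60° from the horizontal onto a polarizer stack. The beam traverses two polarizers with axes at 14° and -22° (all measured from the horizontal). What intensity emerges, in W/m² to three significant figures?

I₁ = 250 W/m² · cos²(46°) = 120.6 W/m².
I₂ = I₁ · cos²(36°) = 120.6 · 0.6545 = 78.96 W/m².

I ≈ 79.0 W/m²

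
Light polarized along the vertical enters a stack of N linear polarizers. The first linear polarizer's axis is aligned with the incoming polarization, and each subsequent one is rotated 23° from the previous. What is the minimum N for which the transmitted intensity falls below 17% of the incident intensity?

First polarizer is aligned with the polarization: full transmission.
Each further stage multiplies by cos²(23°) = 0.8473.
After N polarizers: T = 0.8473^(N−1). Require T < 0.17 ⇒ N−1 > ln(0.17)/ln(0.8473) = 10.70, so N−1 ≥ 11 and N = 12.
Check: N=12 gives T = 0.1616 < 0.17; N=11 gives T = 0.1908.

N = 12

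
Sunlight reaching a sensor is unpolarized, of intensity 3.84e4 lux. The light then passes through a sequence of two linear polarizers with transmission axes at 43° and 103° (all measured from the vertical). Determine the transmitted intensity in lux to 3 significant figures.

I ≈ 4800 lux

Unpolarized light through the first polarizer → I₁ = 3.84e4 lux/2 = 1.92e+04 lux, polarized at 43°.
I₂ = I₁ · cos²(60°) = 1.92e+04 · 0.25 = 4800 lux.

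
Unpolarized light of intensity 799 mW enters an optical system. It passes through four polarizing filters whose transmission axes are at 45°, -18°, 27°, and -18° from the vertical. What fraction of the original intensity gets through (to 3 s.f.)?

Unpolarized light through the first polarizer → I₁ = 799 mW/2 = 399.5 mW, polarized at 45°.
I₂ = I₁ · cos²(63°) = 399.5 · 0.2061 = 82.34 mW.
I₃ = I₂ · cos²(45°) = 82.34 · 0.5 = 41.17 mW.
I₄ = I₃ · cos²(45°) = 41.17 · 0.5 = 20.58 mW.
Transmitted fraction = 0.02576.

I/I₀ ≈ 0.0258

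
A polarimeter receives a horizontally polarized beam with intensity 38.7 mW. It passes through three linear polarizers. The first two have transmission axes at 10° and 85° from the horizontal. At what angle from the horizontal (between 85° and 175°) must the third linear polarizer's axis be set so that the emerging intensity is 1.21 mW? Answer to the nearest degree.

θ ≈ 131°

By Malus's law, I₁ = I₀ cos²(10° − 0°) = I₀ cos²(10°) = 0.9698 I₀.
I₂ = I₁ cos²(85° − 10°) = 0.9698 I₀ · cos²(75°) = 0.06497 I₀.
Target fraction: 1.21 / 38.7 mW = 0.03127 of I₀.
Need I₃/I₀ = 0.03127, so cos²(θ − 85°) = 0.03127 / 0.06497 = 0.4813.
θ − 85° = arccos(√0.4813) = 46.1°, giving θ ≈ 85 + 46.1 = 131.1°.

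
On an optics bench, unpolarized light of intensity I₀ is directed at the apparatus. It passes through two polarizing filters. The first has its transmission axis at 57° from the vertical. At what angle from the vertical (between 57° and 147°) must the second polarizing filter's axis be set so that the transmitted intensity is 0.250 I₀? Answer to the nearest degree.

θ ≈ 102°

Unpolarized light through the first polarizer → I₁ = ½ I₀, now polarized at 57°.
Need I₂/I₀ = 0.25, so cos²(θ − 57°) = 0.25 / 0.5 = 0.5.
θ − 57° = arccos(√0.5) = 45.0°, giving θ ≈ 57 + 45.0 = 102.0°.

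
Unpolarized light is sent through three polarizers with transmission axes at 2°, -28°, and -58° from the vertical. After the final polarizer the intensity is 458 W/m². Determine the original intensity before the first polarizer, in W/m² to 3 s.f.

Unpolarized light through the first polarizer → I₁ = ½ I₀, now polarized at 2°.
I₂ = I₁ cos²(-28° − 2°) = 0.5 I₀ · cos²(30°) = 0.375 I₀.
I₃ = I₂ cos²(-58° + 28°) = 0.375 I₀ · cos²(30°) = 0.2813 I₀.
So 458 W/m² = 0.2813 I₀, giving I₀ = 458/0.2813 = 1628 W/m².

I₀ ≈ 1630 W/m²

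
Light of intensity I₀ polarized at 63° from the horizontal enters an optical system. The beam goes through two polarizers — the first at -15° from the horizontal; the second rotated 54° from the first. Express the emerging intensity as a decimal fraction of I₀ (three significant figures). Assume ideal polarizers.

By Malus's law, I₁ = I₀ cos²(-15° − 63°) = I₀ cos²(78°) = 0.04323 I₀.
I₂ = I₁ cos²(54°) = 0.04323 · 0.3455 I₀ = 0.01493 I₀.
Transmitted fraction = 0.01493.

≈ 0.0149 I₀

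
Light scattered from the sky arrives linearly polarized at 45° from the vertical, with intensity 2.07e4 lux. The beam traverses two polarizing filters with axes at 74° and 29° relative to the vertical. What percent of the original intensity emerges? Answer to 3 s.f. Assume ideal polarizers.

≈ 38.2%

I₁ = 2.07e4 lux · cos²(29°) = 1.583e+04 lux.
I₂ = I₁ · cos²(45°) = 1.583e+04 · 0.5 = 7917 lux.
That is 38.25% of the incident intensity.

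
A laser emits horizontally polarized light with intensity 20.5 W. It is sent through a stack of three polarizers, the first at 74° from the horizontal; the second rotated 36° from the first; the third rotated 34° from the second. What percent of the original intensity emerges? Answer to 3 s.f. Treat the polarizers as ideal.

I₁ = 20.5 W · cos²(74°) = 1.558 W.
I₂ = I₁ · cos²(36°) = 1.558 · 0.6545 = 1.019 W.
I₃ = I₂ · cos²(34°) = 1.019 · 0.6873 = 0.7006 W.
That is 3.418% of the incident intensity.

≈ 3.42%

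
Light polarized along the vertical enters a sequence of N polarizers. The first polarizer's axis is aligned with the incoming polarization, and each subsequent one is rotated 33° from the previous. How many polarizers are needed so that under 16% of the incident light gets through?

N = 7

First polarizer is aligned with the polarization: full transmission.
Each further stage multiplies by cos²(33°) = 0.7034.
After N polarizers: T = 0.7034^(N−1). Require T < 0.16 ⇒ N−1 > ln(0.16)/ln(0.7034) = 5.21, so N−1 ≥ 6 and N = 7.
Check: N=7 gives T = 0.1211 < 0.16; N=6 gives T = 0.1722.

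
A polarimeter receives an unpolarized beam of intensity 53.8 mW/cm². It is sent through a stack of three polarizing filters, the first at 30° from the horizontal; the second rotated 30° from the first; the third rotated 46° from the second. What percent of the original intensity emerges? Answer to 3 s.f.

≈ 18.1%

Unpolarized light through the first polarizer → I₁ = 53.8 mW/cm²/2 = 26.9 mW/cm², polarized at 30°.
I₂ = I₁ · cos²(30°) = 26.9 · 0.75 = 20.18 mW/cm².
I₃ = I₂ · cos²(46°) = 20.18 · 0.4826 = 9.735 mW/cm².
That is 18.1% of the incident intensity.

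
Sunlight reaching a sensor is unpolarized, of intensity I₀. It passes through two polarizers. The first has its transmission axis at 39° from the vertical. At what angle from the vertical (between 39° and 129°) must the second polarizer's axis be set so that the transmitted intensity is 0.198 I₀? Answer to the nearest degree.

θ ≈ 90°

Unpolarized light through the first polarizer → I₁ = ½ I₀, now polarized at 39°.
Need I₂/I₀ = 0.198, so cos²(θ − 39°) = 0.198 / 0.5 = 0.396.
θ − 39° = arccos(√0.396) = 51.0°, giving θ ≈ 39 + 51.0 = 90.0°.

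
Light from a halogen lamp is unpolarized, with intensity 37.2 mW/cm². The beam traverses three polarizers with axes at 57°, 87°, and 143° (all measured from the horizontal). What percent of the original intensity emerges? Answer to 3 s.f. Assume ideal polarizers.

Unpolarized light through the first polarizer → I₁ = 37.2 mW/cm²/2 = 18.6 mW/cm², polarized at 57°.
I₂ = I₁ · cos²(30°) = 18.6 · 0.75 = 13.95 mW/cm².
I₃ = I₂ · cos²(56°) = 13.95 · 0.3127 = 4.362 mW/cm².
That is 11.73% of the incident intensity.

≈ 11.7%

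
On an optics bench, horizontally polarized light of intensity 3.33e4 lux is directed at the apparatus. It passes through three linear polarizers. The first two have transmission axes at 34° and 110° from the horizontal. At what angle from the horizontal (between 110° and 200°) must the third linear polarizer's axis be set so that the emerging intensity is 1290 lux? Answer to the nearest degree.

I₁ = I₀ cos²(34° − 0°) = I₀ cos²(34°) = 0.6873 I₀.
I₂ = I₁ cos²(110° − 34°) = 0.6873 I₀ · cos²(76°) = 0.04023 I₀.
Target fraction: 1290 / 3.33e4 lux = 0.03874 of I₀.
Need I₃/I₀ = 0.03874, so cos²(θ − 110°) = 0.03874 / 0.04023 = 0.963.
θ − 110° = arccos(√0.963) = 11.1°, giving θ ≈ 110 + 11.1 = 121.1°.

θ ≈ 121°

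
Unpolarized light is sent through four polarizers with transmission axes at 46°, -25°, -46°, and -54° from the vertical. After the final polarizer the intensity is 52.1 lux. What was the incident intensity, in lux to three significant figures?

Unpolarized light through the first polarizer → I₁ = ½ I₀, now polarized at 46°.
I₂ = I₁ cos²(-25° − 46°) = 0.5 I₀ · cos²(71°) = 0.053 I₀.
I₃ = I₂ cos²(-46° + 25°) = 0.053 I₀ · cos²(21°) = 0.04619 I₀.
I₄ = I₃ cos²(-54° + 46°) = 0.04619 I₀ · cos²(8°) = 0.0453 I₀.
So 52.1 lux = 0.0453 I₀, giving I₀ = 52.1/0.0453 = 1150 lux.

I₀ ≈ 1150 lux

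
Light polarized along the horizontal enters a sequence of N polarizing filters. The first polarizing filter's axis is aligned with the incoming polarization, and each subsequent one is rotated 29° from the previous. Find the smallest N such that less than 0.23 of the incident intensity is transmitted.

First polarizer is aligned with the polarization: full transmission.
Each further stage multiplies by cos²(29°) = 0.765.
After N polarizers: T = 0.765^(N−1). Require T < 0.23 ⇒ N−1 > ln(0.23)/ln(0.765) = 5.49, so N−1 ≥ 6 and N = 7.
Check: N=7 gives T = 0.2004 < 0.23; N=6 gives T = 0.2619.

N = 7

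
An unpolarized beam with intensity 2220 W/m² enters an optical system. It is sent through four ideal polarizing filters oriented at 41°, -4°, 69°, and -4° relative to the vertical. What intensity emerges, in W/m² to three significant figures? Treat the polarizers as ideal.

I ≈ 4.06 W/m²

Unpolarized light through the first polarizer → I₁ = 2220 W/m²/2 = 1110 W/m², polarized at 41°.
I₂ = I₁ · cos²(45°) = 1110 · 0.5 = 555 W/m².
I₃ = I₂ · cos²(73°) = 555 · 0.08548 = 47.44 W/m².
I₄ = I₃ · cos²(73°) = 47.44 · 0.08548 = 4.055 W/m².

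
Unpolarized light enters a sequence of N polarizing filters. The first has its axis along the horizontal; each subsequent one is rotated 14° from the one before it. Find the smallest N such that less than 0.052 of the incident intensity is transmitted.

N = 39

First polarizer halves the unpolarized light: factor 1/2.
Each further stage multiplies by cos²(14°) = 0.9415.
After N polarizers: T = 0.5·0.9415^(N−1). Require T < 0.052 ⇒ N−1 > ln(0.052/0.5)/ln(0.9415) = 37.53, so N−1 ≥ 38 and N = 39.
Check: N=39 gives T = 0.05055 < 0.052; N=38 gives T = 0.05369.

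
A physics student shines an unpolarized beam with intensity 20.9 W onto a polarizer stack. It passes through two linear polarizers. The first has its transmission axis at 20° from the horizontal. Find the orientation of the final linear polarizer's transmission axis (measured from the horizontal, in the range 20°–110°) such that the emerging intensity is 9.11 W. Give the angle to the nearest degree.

Unpolarized light through the first polarizer → I₁ = ½ I₀, now polarized at 20°.
Target fraction: 9.11 / 20.9 W = 0.4359 of I₀.
Need I₂/I₀ = 0.4359, so cos²(θ − 20°) = 0.4359 / 0.5 = 0.8718.
θ − 20° = arccos(√0.8718) = 21.0°, giving θ ≈ 20 + 21.0 = 41.0°.

θ ≈ 41°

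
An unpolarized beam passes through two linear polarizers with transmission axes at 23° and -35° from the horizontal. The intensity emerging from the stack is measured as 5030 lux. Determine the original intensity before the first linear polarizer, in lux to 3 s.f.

I₀ ≈ 3.58e4 lux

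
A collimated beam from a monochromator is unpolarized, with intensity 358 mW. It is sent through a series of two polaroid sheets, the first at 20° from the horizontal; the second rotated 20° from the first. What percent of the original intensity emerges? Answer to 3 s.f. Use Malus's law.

≈ 44.2%

Unpolarized light through the first polarizer → I₁ = 358 mW/2 = 179 mW, polarized at 20°.
I₂ = I₁ · cos²(20°) = 179 · 0.883 = 158.1 mW.
That is 44.15% of the incident intensity.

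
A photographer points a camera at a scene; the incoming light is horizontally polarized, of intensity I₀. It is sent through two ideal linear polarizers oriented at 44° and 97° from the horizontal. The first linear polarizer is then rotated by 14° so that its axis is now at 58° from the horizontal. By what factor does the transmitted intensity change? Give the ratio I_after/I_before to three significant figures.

I_new/I_old ≈ 0.905

Before rotation:
By Malus's law, I₁ = I₀ cos²(44° − 0°) = I₀ cos²(44°) = 0.5174 I₀.
I₂ = I₁ cos²(97° − 44°) = 0.5174 I₀ · cos²(53°) = 0.1874 I₀.
After rotation:
I₁ = I₀ cos²(58° − 0°) = I₀ cos²(58°) = 0.2808 I₀.
I₂ = I₁ cos²(97° − 58°) = 0.2808 I₀ · cos²(39°) = 0.1696 I₀.
Ratio = 0.1696 / 0.1874 = 0.905.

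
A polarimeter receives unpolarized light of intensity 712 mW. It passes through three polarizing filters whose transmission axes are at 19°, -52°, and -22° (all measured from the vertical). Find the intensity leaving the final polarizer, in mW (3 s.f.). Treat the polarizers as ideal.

Unpolarized light through the first polarizer → I₁ = 712 mW/2 = 356 mW, polarized at 19°.
I₂ = I₁ · cos²(71°) = 356 · 0.106 = 37.73 mW.
I₃ = I₂ · cos²(30°) = 37.73 · 0.75 = 28.3 mW.

I ≈ 28.3 mW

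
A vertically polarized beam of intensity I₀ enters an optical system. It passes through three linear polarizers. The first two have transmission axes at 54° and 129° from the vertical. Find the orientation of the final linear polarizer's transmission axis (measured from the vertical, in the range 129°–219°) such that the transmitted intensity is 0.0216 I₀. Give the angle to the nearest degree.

I₁ = I₀ cos²(54° − 0°) = I₀ cos²(54°) = 0.3455 I₀.
I₂ = I₁ cos²(129° − 54°) = 0.3455 I₀ · cos²(75°) = 0.02314 I₀.
Need I₃/I₀ = 0.0216, so cos²(θ − 129°) = 0.0216 / 0.02314 = 0.9333.
θ − 129° = arccos(√0.9333) = 15.0°, giving θ ≈ 129 + 15.0 = 144.0°.

θ ≈ 144°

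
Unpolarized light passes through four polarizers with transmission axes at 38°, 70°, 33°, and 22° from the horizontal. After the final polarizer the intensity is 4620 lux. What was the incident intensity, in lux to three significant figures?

I₀ ≈ 2.09e4 lux

Unpolarized light through the first polarizer → I₁ = ½ I₀, now polarized at 38°.
I₂ = I₁ cos²(70° − 38°) = 0.5 I₀ · cos²(32°) = 0.3596 I₀.
I₃ = I₂ cos²(33° − 70°) = 0.3596 I₀ · cos²(37°) = 0.2294 I₀.
I₄ = I₃ cos²(22° − 33°) = 0.2294 I₀ · cos²(11°) = 0.221 I₀.
So 4620 lux = 0.221 I₀, giving I₀ = 4620/0.221 = 2.09e+04 lux.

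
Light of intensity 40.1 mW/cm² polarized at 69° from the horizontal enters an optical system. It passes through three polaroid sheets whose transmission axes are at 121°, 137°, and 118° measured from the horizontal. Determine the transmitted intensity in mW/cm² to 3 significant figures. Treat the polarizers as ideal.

By Malus's law, I₁ = 40.1 mW/cm² · cos²(52°) = 15.2 mW/cm².
I₂ = I₁ · cos²(16°) = 15.2 · 0.924 = 14.04 mW/cm².
I₃ = I₂ · cos²(19°) = 14.04 · 0.894 = 12.56 mW/cm².

I ≈ 12.6 mW/cm²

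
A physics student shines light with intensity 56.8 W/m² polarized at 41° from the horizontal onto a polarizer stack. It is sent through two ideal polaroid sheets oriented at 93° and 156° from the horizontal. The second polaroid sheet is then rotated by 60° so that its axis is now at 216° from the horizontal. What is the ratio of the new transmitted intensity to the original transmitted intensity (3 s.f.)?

I_new/I_old ≈ 1.44

Before rotation:
I₁ = I₀ cos²(93° − 41°) = I₀ cos²(52°) = 0.379 I₀.
I₂ = I₁ cos²(156° − 93°) = 0.379 I₀ · cos²(63°) = 0.07812 I₀.
After rotation:
I₁ = I₀ cos²(93° − 41°) = I₀ cos²(52°) = 0.379 I₀.
Angle between axes 1 and 2: 57°. I₂ = 0.379 I₀ · cos²(57°) = 0.1124 I₀.
Ratio = 0.1124 / 0.07812 = 1.439.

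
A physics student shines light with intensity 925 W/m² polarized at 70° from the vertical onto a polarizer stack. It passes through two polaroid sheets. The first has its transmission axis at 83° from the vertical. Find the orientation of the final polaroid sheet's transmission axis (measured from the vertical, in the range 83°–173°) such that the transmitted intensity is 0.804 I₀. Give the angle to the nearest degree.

I₁ = I₀ cos²(83° − 70°) = I₀ cos²(13°) = 0.9494 I₀.
Need I₂/I₀ = 0.804, so cos²(θ − 83°) = 0.804 / 0.9494 = 0.8469.
θ − 83° = arccos(√0.8469) = 23.0°, giving θ ≈ 83 + 23.0 = 106.0°.

θ ≈ 106°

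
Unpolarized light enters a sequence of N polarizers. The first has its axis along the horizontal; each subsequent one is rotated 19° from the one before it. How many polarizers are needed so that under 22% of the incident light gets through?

First polarizer halves the unpolarized light: factor 1/2.
Each further stage multiplies by cos²(19°) = 0.894.
After N polarizers: T = 0.5·0.894^(N−1). Require T < 0.22 ⇒ N−1 > ln(0.22/0.5)/ln(0.894) = 7.33, so N−1 ≥ 8 and N = 9.
Check: N=9 gives T = 0.204 < 0.22; N=8 gives T = 0.2282.

N = 9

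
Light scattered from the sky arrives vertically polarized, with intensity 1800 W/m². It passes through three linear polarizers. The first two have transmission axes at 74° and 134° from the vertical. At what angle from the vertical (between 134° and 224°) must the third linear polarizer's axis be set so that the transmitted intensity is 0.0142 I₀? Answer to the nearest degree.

I₁ = I₀ cos²(74° − 0°) = I₀ cos²(74°) = 0.07598 I₀.
I₂ = I₁ cos²(134° − 74°) = 0.07598 I₀ · cos²(60°) = 0.01899 I₀.
Need I₃/I₀ = 0.0142, so cos²(θ − 134°) = 0.0142 / 0.01899 = 0.7476.
θ − 134° = arccos(√0.7476) = 30.2°, giving θ ≈ 134 + 30.2 = 164.2°.

θ ≈ 164°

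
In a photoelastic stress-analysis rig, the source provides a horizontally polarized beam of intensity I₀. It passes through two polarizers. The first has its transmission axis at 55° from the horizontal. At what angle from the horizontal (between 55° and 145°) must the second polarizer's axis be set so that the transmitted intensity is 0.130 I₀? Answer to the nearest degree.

θ ≈ 106°

By Malus's law, I₁ = I₀ cos²(55° − 0°) = I₀ cos²(55°) = 0.329 I₀.
Need I₂/I₀ = 0.13, so cos²(θ − 55°) = 0.13 / 0.329 = 0.3951.
θ − 55° = arccos(√0.3951) = 51.1°, giving θ ≈ 55 + 51.1 = 106.1°.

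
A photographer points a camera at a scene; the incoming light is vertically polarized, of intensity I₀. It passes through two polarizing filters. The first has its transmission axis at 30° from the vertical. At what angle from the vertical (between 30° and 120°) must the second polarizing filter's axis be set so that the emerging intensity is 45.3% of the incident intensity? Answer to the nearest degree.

I₁ = I₀ cos²(30° − 0°) = I₀ cos²(30°) = 0.75 I₀.
Need I₂/I₀ = 0.453, so cos²(θ − 30°) = 0.453 / 0.75 = 0.604.
θ − 30° = arccos(√0.604) = 39.0°, giving θ ≈ 30 + 39.0 = 69.0°.

θ ≈ 69°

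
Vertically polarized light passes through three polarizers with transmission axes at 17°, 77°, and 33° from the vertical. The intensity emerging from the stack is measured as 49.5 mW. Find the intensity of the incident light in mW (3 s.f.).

I₀ ≈ 418 mW

By Malus's law, I₁ = I₀ cos²(17° − 0°) = I₀ cos²(17°) = 0.9145 I₀.
I₂ = I₁ cos²(77° − 17°) = 0.9145 I₀ · cos²(60°) = 0.2286 I₀.
I₃ = I₂ cos²(33° − 77°) = 0.2286 I₀ · cos²(44°) = 0.1183 I₀.
So 49.5 mW = 0.1183 I₀, giving I₀ = 49.5/0.1183 = 418.4 mW.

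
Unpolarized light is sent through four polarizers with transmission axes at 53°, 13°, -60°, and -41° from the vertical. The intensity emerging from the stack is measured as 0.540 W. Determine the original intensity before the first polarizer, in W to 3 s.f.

Unpolarized light through the first polarizer → I₁ = ½ I₀, now polarized at 53°.
I₂ = I₁ cos²(13° − 53°) = 0.5 I₀ · cos²(40°) = 0.2934 I₀.
I₃ = I₂ cos²(-60° − 13°) = 0.2934 I₀ · cos²(73°) = 0.02508 I₀.
I₄ = I₃ cos²(-41° + 60°) = 0.02508 I₀ · cos²(19°) = 0.02242 I₀.
So 0.540 W = 0.02242 I₀, giving I₀ = 0.540/0.02242 = 24.08 W.

I₀ ≈ 24.1 W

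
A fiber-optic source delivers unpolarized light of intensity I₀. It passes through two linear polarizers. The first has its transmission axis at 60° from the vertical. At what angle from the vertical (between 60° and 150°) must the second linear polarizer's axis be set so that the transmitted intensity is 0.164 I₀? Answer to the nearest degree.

θ ≈ 115°

Unpolarized light through the first polarizer → I₁ = ½ I₀, now polarized at 60°.
Need I₂/I₀ = 0.164, so cos²(θ − 60°) = 0.164 / 0.5 = 0.328.
θ − 60° = arccos(√0.328) = 55.1°, giving θ ≈ 60 + 55.1 = 115.1°.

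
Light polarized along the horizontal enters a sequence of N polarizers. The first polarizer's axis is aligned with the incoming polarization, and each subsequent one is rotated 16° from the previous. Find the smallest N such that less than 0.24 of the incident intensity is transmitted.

N = 20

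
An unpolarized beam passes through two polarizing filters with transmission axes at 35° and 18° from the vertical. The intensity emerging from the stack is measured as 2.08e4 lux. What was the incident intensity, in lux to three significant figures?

Unpolarized light through the first polarizer → I₁ = ½ I₀, now polarized at 35°.
I₂ = I₁ cos²(18° − 35°) = 0.5 I₀ · cos²(17°) = 0.4573 I₀.
So 2.08e4 lux = 0.4573 I₀, giving I₀ = 2.08e4/0.4573 = 4.549e+04 lux.

I₀ ≈ 4.55e4 lux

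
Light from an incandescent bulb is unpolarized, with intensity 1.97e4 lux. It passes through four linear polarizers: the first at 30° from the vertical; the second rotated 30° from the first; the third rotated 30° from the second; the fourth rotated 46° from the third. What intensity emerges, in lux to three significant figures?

I ≈ 2670 lux

Unpolarized light through the first polarizer → I₁ = 1.97e4 lux/2 = 9850 lux, polarized at 30°.
I₂ = I₁ · cos²(30°) = 9850 · 0.75 = 7388 lux.
I₃ = I₂ · cos²(30°) = 7388 · 0.75 = 5541 lux.
I₄ = I₃ · cos²(46°) = 5541 · 0.4826 = 2674 lux.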